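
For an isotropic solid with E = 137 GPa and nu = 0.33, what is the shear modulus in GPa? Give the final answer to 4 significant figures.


G = E / (2*(1+nu))
G = 137 / (2*(1+0.33))
G = 51.5 GPa


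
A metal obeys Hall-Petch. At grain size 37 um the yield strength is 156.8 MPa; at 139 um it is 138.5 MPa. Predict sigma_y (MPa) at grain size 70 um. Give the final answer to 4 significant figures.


sigma_y = sigma0 + k / sqrt(d)
1/sqrt(d1) = 1/sqrt(3.7e-05) = 164.399;  1/sqrt(d2) = 84.8189
k = (sigma1 - sigma2) / (1/sqrt(d1) - 1/sqrt(d2)) = (156.8 - 138.5) / (164.399 - 84.8189) = 0.229957 MPa*m^0.5
sigma0 = sigma1 - k/sqrt(d1) = 156.8 - 0.229957*164.399 = 118.995 MPa
sigma_y(d3) = 118.995 + 0.229957 / sqrt(7e-05) = 146.5 MPa


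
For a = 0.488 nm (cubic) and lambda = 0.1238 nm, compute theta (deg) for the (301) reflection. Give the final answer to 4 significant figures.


d = a / sqrt(h^2+k^2+l^2)
d = 0.488 / sqrt(10) = 0.154319 nm
lambda = 2*d*sin(theta)  =>  sin(theta) = lambda / (2*d)
sin(theta) = 0.1238 / (2 * 0.154319) = 0.401117
theta = 23.65 deg


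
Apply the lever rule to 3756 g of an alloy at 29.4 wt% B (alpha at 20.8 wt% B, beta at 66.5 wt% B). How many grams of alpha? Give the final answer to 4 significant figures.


f_alpha = (C_beta - C0) / (C_beta - C_alpha)
f_alpha = (66.5 - 29.4) / (66.5 - 20.8) = 0.811816
m_alpha = f_alpha * m_total = 0.811816 * 3756 = 3049 g


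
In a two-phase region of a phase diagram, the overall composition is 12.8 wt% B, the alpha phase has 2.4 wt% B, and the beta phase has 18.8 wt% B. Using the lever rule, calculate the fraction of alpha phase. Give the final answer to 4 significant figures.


f_alpha = (C_beta - C0) / (C_beta - C_alpha)
f_alpha = (18.8 - 12.8) / (18.8 - 2.4)
f_alpha = 0.3659


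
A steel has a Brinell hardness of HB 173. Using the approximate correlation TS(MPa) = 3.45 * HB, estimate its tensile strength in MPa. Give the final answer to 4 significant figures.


TS (MPa) = 3.45 * HB
TS = 3.45 * 173
TS = 596.9 MPa


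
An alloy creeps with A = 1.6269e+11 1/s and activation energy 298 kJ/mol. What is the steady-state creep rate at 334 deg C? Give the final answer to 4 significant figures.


rate = A * exp(-Q / (R*T))
T = 334 + 273.15 = 607.15 K
rate = 1.6269e+11 * exp(-298e3 / (8.314 * 607.15))
rate = 3.739e-15 1/s


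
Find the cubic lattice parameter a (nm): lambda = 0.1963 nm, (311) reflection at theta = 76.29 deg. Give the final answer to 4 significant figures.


d = lambda / (2*sin(theta))
d = 0.1963 / (2*sin(76.29 deg))
d = 0.101029 nm
a = d * sqrt(h^2+k^2+l^2) = 0.101029 * sqrt(11)
a = 0.3351 nm


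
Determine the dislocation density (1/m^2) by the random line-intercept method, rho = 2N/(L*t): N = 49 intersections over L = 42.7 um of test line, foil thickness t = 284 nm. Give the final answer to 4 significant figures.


rho = 2N / (L * t)
L = 42.7 um = 4.27e-05 m, t = 284 nm = 2.84e-07 m
rho = 2 * 49 / (4.27e-05 * 2.84e-07)
rho = 8.081e+12 1/m^2


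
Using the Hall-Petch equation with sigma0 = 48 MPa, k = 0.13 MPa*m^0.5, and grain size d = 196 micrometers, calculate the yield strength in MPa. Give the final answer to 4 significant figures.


sigma_y = sigma0 + k / sqrt(d)
d = 196 um = 1.96e-04 m
sigma_y = 48 + 0.13 / sqrt(1.96e-04)
sigma_y = 57.29 MPa


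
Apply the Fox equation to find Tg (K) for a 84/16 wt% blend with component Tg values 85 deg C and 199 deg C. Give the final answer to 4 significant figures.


1/Tg = w1/Tg1 + w2/Tg2 (in Kelvin)
Tg1 = 358.15 K, Tg2 = 472.15 K
1/Tg = 0.84/358.15 + 0.16/472.15
Tg = 372.5 K


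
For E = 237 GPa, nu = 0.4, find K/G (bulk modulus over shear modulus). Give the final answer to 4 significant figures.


G = E / (2*(1+nu))
G = 237 / (2*(1+0.4)) = 84.6429 GPa
K = E / (3*(1-2*nu))
K = 237 / (3*(1-2*0.4)) = 395 GPa
K/G = 395 / 84.6429 = 4.667


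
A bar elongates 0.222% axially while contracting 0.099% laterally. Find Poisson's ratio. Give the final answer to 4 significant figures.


nu = -epsilon_lat / epsilon_axial
Lateral strain is contraction (negative), so using magnitudes:
nu = 0.099 / 0.222
nu = 0.4459


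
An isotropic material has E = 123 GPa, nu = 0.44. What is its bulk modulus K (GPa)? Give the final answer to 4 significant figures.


K = E / (3*(1-2*nu))
K = 123 / (3*(1-2*0.44))
K = 341.7 GPa


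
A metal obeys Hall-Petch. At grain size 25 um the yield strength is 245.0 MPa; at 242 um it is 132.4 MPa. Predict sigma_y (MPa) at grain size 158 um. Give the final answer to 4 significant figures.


sigma_y = sigma0 + k / sqrt(d)
1/sqrt(d1) = 1/sqrt(2.5e-05) = 200;  1/sqrt(d2) = 64.2824
k = (sigma1 - sigma2) / (1/sqrt(d1) - 1/sqrt(d2)) = (245.0 - 132.4) / (200 - 64.2824) = 0.829664 MPa*m^0.5
sigma0 = sigma1 - k/sqrt(d1) = 245.0 - 0.829664*200 = 79.0672 MPa
sigma_y(d3) = 79.0672 + 0.829664 / sqrt(1.58e-04) = 145.1 MPa


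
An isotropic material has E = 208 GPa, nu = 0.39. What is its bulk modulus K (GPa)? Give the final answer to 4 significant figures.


K = E / (3*(1-2*nu))
K = 208 / (3*(1-2*0.39))
K = 315.2 GPa


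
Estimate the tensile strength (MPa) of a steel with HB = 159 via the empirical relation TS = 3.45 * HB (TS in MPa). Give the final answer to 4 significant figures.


TS (MPa) = 3.45 * HB
TS = 3.45 * 159
TS = 548.6 MPa


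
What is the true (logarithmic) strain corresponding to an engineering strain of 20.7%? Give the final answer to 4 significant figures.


epsilon_true = ln(1 + epsilon_eng)
epsilon_true = ln(1 + 0.207)
epsilon_true = 0.1881


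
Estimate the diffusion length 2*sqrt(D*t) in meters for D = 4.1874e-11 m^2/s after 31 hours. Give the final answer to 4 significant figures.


t = 31 hr = 111600 s
Diffusion length = 2*sqrt(D*t)
= 2*sqrt(4.1874e-11 * 111600)
= 4.323e-03 m


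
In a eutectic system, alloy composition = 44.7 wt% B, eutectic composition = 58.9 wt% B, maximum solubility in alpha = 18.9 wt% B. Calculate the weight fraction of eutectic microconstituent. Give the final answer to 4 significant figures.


f_primary = (C_e - C0) / (C_e - C_alpha_max)
f_primary = (58.9 - 44.7) / (58.9 - 18.9)
f_primary = 0.355
f_eutectic = 1 - 0.355 = 0.645


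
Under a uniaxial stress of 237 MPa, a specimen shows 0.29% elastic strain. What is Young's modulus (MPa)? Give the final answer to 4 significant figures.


E = sigma / epsilon
epsilon = 0.29% = 2.9e-03
E = 237 / 2.9e-03
E = 81720 MPa


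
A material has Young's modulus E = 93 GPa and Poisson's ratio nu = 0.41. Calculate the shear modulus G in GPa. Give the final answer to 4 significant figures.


G = E / (2*(1+nu))
G = 93 / (2*(1+0.41))
G = 32.98 GPa


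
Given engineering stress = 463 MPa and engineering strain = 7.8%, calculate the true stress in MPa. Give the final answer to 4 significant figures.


sigma_true = sigma_eng * (1 + epsilon_eng)
sigma_true = 463 * (1 + 0.078)
sigma_true = 499.1 MPa


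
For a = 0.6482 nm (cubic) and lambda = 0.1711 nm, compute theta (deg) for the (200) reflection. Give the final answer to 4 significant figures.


d = a / sqrt(h^2+k^2+l^2)
d = 0.6482 / sqrt(4) = 0.3241 nm
lambda = 2*d*sin(theta)  =>  sin(theta) = lambda / (2*d)
sin(theta) = 0.1711 / (2 * 0.3241) = 0.263962
theta = 15.31 deg


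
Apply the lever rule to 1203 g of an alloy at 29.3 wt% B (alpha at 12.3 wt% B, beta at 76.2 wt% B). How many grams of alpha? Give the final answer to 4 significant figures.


f_alpha = (C_beta - C0) / (C_beta - C_alpha)
f_alpha = (76.2 - 29.3) / (76.2 - 12.3) = 0.733959
m_alpha = f_alpha * m_total = 0.733959 * 1203 = 883 g


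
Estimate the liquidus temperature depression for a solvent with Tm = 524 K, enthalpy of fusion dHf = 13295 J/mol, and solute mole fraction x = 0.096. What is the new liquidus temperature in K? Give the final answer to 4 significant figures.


dT = R*Tm^2*x / dHf
dT = 8.314 * 524^2 * 0.096 / 13295
dT = 16.4837 K
T_new = 524 - 16.4837 = 507.5 K


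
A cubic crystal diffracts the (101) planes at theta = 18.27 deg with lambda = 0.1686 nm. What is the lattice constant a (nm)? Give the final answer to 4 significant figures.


d = lambda / (2*sin(theta))
d = 0.1686 / (2*sin(18.27 deg))
d = 0.268904 nm
a = d * sqrt(h^2+k^2+l^2) = 0.268904 * sqrt(2)
a = 0.3803 nm


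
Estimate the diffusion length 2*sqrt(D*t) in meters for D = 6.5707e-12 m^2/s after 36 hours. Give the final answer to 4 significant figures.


t = 36 hr = 129600 s
Diffusion length = 2*sqrt(D*t)
= 2*sqrt(6.5707e-12 * 129600)
= 1.846e-03 m


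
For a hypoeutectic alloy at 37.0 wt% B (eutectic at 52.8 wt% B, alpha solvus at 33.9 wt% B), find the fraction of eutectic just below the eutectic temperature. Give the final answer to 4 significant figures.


f_primary = (C_e - C0) / (C_e - C_alpha_max)
f_primary = (52.8 - 37.0) / (52.8 - 33.9)
f_primary = 0.835979
f_eutectic = 1 - 0.835979 = 0.164


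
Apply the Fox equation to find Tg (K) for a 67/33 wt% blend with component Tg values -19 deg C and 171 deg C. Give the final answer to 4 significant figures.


1/Tg = w1/Tg1 + w2/Tg2 (in Kelvin)
Tg1 = 254.15 K, Tg2 = 444.15 K
1/Tg = 0.67/254.15 + 0.33/444.15
Tg = 295.9 K


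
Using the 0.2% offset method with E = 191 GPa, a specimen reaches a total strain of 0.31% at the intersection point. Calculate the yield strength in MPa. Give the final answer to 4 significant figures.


Offset strain = 0.002
Elastic strain at yield = total_strain - offset = 3.1e-03 - 0.002 = 1.1e-03
sigma_y = E * elastic_strain = 191000 * 1.1e-03
sigma_y = 210.1 MPa


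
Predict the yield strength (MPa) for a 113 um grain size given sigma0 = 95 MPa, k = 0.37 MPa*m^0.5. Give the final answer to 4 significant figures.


sigma_y = sigma0 + k / sqrt(d)
d = 113 um = 1.13e-04 m
sigma_y = 95 + 0.37 / sqrt(1.13e-04)
sigma_y = 129.8 MPa


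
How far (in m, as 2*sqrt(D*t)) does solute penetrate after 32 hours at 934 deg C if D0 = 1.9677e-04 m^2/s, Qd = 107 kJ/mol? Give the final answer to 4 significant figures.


Step 1: D = D0 * exp(-Qd/(R*T))
T = 1207.15 K
D = 1.9677e-04 * exp(-107e3 / (8.314 * 1207.15)) = 4.61095e-09 m^2/s
Step 2: L = 2*sqrt(D*t)
t = 32 h = 115200 s
L = 2*sqrt(4.61095e-09 * 115200) = 0.04609 m


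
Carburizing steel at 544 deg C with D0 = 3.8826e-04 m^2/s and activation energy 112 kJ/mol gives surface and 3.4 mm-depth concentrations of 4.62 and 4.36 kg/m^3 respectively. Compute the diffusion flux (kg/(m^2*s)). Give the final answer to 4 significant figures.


Step 1: D = D0 * exp(-Qd/(R*T))
T = 544 + 273.15 = 817.15 K
D = 3.8826e-04 * exp(-112e3 / (8.314 * 817.15)) = 2.6884e-11 m^2/s
Step 2: J = D * (C1 - C2) / dx
J = 2.6884e-11 * (4.62 - 4.36) / 3.4e-03
J = 2.056e-09 kg/(m^2*s)


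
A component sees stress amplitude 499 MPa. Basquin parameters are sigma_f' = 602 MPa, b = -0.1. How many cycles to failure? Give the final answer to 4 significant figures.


sigma_a = sigma_f' * (2*Nf)^b
2*Nf = (sigma_a / sigma_f')^(1/b)
2*Nf = (499 / 602)^(1/-0.1)
2*Nf = 6.5307
Nf = 3.265 cycles


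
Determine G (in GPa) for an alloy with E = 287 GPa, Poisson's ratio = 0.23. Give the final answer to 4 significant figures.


G = E / (2*(1+nu))
G = 287 / (2*(1+0.23))
G = 116.7 GPa


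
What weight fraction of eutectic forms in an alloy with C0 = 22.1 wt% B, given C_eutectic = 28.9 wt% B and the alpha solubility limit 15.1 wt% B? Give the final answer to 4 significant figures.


f_primary = (C_e - C0) / (C_e - C_alpha_max)
f_primary = (28.9 - 22.1) / (28.9 - 15.1)
f_primary = 0.492754
f_eutectic = 1 - 0.492754 = 0.5072


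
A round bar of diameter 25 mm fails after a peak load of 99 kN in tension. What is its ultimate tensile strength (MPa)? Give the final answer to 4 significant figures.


A0 = pi*(d/2)^2 = pi*(25/2)^2 = 490.874 mm^2
UTS = F_max / A0 = 99*1000 / 490.874
UTS = 201.7 MPa


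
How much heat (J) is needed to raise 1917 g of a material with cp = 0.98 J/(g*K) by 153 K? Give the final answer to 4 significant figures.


Q = m * cp * dT
Q = 1917 * 0.98 * 153
Q = 287400 J


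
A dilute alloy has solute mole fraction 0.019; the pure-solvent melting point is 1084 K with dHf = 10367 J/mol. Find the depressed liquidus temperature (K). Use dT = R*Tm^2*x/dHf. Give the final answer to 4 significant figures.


dT = R*Tm^2*x / dHf
dT = 8.314 * 1084^2 * 0.019 / 10367
dT = 17.9048 K
T_new = 1084 - 17.9048 = 1066 K


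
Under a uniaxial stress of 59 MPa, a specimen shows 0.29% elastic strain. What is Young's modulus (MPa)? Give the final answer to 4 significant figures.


E = sigma / epsilon
epsilon = 0.29% = 2.9e-03
E = 59 / 2.9e-03
E = 20340 MPa


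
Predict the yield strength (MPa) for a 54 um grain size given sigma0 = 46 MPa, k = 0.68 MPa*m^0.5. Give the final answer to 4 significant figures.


sigma_y = sigma0 + k / sqrt(d)
d = 54 um = 5.4e-05 m
sigma_y = 46 + 0.68 / sqrt(5.4e-05)
sigma_y = 138.5 MPa


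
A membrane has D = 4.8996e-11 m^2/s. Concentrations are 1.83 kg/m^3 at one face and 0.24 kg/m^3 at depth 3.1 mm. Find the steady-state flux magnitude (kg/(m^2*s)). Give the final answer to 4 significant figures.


J = -D * (dC/dx) = D * (C1 - C2) / dx
J = 4.8996e-11 * (1.83 - 0.24) / 3.1e-03
J = 2.513e-08 kg/(m^2*s)


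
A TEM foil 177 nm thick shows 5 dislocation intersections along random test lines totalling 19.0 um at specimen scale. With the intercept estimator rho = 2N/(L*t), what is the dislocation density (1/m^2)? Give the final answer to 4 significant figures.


rho = 2N / (L * t)
L = 19.0 um = 1.9e-05 m, t = 177 nm = 1.77e-07 m
rho = 2 * 5 / (1.9e-05 * 1.77e-07)
rho = 2.974e+12 1/m^2


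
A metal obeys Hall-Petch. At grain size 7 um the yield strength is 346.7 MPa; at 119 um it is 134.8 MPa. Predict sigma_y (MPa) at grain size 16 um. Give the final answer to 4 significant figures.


sigma_y = sigma0 + k / sqrt(d)
1/sqrt(d1) = 1/sqrt(7e-06) = 377.964;  1/sqrt(d2) = 91.6698
k = (sigma1 - sigma2) / (1/sqrt(d1) - 1/sqrt(d2)) = (346.7 - 134.8) / (377.964 - 91.6698) = 0.740147 MPa*m^0.5
sigma0 = sigma1 - k/sqrt(d1) = 346.7 - 0.740147*377.964 = 66.9509 MPa
sigma_y(d3) = 66.9509 + 0.740147 / sqrt(1.6e-05) = 252 MPa


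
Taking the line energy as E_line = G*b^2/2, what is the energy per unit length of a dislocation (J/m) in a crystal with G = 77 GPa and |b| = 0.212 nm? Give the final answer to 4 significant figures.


E = G*b^2/2
b = 0.212 nm = 2.12e-10 m
G = 77 GPa = 7.7e+10 Pa
E = 0.5 * 7.7e+10 * (2.12e-10)^2
E = 1.73e-09 J/m


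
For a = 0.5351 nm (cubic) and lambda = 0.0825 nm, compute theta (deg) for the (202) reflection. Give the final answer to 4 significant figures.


d = a / sqrt(h^2+k^2+l^2)
d = 0.5351 / sqrt(8) = 0.189186 nm
lambda = 2*d*sin(theta)  =>  sin(theta) = lambda / (2*d)
sin(theta) = 0.0825 / (2 * 0.189186) = 0.218039
theta = 12.59 deg


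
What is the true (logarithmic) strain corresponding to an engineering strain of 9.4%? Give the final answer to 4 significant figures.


epsilon_true = ln(1 + epsilon_eng)
epsilon_true = ln(1 + 0.094)
epsilon_true = 0.08984


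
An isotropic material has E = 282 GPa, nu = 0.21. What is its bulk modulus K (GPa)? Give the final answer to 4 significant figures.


K = E / (3*(1-2*nu))
K = 282 / (3*(1-2*0.21))
K = 162.1 GPa


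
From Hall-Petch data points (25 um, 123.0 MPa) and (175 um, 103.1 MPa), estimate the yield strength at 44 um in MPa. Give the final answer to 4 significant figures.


sigma_y = sigma0 + k / sqrt(d)
1/sqrt(d1) = 1/sqrt(2.5e-05) = 200;  1/sqrt(d2) = 75.5929
k = (sigma1 - sigma2) / (1/sqrt(d1) - 1/sqrt(d2)) = (123.0 - 103.1) / (200 - 75.5929) = 0.159959 MPa*m^0.5
sigma0 = sigma1 - k/sqrt(d1) = 123.0 - 0.159959*200 = 91.0083 MPa
sigma_y(d3) = 91.0083 + 0.159959 / sqrt(4.4e-05) = 115.1 MPa


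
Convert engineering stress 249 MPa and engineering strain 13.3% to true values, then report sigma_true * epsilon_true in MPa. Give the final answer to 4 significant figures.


sigma_true = sigma_eng * (1 + epsilon_eng)
sigma_true = 249 * (1 + 0.133) = 282.117 MPa
epsilon_true = ln(1 + epsilon_eng)
epsilon_true = ln(1 + 0.133) = 0.124869
sigma_true * epsilon_true = 282.117 * 0.124869 = 35.23 MPa


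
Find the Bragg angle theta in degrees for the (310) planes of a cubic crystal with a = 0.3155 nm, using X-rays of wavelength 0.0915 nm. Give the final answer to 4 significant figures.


d = a / sqrt(h^2+k^2+l^2)
d = 0.3155 / sqrt(10) = 0.0997699 nm
lambda = 2*d*sin(theta)  =>  sin(theta) = lambda / (2*d)
sin(theta) = 0.0915 / (2 * 0.0997699) = 0.458555
theta = 27.29 deg


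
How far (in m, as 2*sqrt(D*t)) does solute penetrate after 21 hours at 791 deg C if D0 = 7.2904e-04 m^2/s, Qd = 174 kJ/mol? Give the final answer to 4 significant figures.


Step 1: D = D0 * exp(-Qd/(R*T))
T = 1064.15 K
D = 7.2904e-04 * exp(-174e3 / (8.314 * 1064.15)) = 2.0966e-12 m^2/s
Step 2: L = 2*sqrt(D*t)
t = 21 h = 75600 s
L = 2*sqrt(2.0966e-12 * 75600) = 7.962e-04 m


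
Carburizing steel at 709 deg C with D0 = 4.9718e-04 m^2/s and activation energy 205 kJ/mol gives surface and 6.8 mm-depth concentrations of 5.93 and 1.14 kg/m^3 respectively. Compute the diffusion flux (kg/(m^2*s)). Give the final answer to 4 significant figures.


Step 1: D = D0 * exp(-Qd/(R*T))
T = 709 + 273.15 = 982.15 K
D = 4.9718e-04 * exp(-205e3 / (8.314 * 982.15)) = 6.21449e-15 m^2/s
Step 2: J = D * (C1 - C2) / dx
J = 6.21449e-15 * (5.93 - 1.14) / 6.8e-03
J = 4.378e-12 kg/(m^2*s)


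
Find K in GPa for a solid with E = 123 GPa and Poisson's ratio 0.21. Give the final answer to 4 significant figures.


K = E / (3*(1-2*nu))
K = 123 / (3*(1-2*0.21))
K = 70.69 GPa


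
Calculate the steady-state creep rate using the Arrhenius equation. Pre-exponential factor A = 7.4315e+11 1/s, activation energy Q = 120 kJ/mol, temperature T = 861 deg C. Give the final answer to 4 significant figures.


rate = A * exp(-Q / (R*T))
T = 861 + 273.15 = 1134.15 K
rate = 7.4315e+11 * exp(-120e3 / (8.314 * 1134.15))
rate = 2.209e+06 1/s


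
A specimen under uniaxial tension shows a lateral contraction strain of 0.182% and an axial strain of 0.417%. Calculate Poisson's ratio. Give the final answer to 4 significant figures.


nu = -epsilon_lat / epsilon_axial
Lateral strain is contraction (negative), so using magnitudes:
nu = 0.182 / 0.417
nu = 0.4365


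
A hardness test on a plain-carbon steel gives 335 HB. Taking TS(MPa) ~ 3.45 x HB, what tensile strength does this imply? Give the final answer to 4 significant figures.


TS (MPa) = 3.45 * HB
TS = 3.45 * 335
TS = 1156 MPa


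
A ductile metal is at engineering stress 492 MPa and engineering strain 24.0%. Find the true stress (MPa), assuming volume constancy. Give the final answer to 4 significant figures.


sigma_true = sigma_eng * (1 + epsilon_eng)
sigma_true = 492 * (1 + 0.24)
sigma_true = 610.1 MPa


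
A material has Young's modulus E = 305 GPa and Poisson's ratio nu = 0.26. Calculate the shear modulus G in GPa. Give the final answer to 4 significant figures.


G = E / (2*(1+nu))
G = 305 / (2*(1+0.26))
G = 121 GPa


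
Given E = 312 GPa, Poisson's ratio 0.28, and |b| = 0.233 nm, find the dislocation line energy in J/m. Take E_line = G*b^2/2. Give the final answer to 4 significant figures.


Step 1: G = E / (2*(1+nu))
G = 312 / (2*(1+0.28)) = 121.875 GPa = 1.21875e+11 Pa
Step 2: E_line = G*b^2/2
b = 0.233 nm = 2.33e-10 m
E_line = 0.5 * 1.21875e+11 * (2.33e-10)^2 = 3.308e-09 J/m


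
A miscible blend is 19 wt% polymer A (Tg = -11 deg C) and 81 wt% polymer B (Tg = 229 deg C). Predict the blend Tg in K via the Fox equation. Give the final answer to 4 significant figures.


1/Tg = w1/Tg1 + w2/Tg2 (in Kelvin)
Tg1 = 262.15 K, Tg2 = 502.15 K
1/Tg = 0.19/262.15 + 0.81/502.15
Tg = 427.7 K


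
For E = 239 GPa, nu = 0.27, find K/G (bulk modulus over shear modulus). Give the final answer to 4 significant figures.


G = E / (2*(1+nu))
G = 239 / (2*(1+0.27)) = 94.0945 GPa
K = E / (3*(1-2*nu))
K = 239 / (3*(1-2*0.27)) = 173.188 GPa
K/G = 173.188 / 94.0945 = 1.841


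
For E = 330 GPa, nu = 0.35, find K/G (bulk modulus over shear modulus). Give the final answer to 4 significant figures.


G = E / (2*(1+nu))
G = 330 / (2*(1+0.35)) = 122.222 GPa
K = E / (3*(1-2*nu))
K = 330 / (3*(1-2*0.35)) = 366.667 GPa
K/G = 366.667 / 122.222 = 3


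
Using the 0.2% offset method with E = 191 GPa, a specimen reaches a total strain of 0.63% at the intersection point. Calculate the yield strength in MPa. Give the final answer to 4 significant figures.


Offset strain = 0.002
Elastic strain at yield = total_strain - offset = 6.3e-03 - 0.002 = 4.3e-03
sigma_y = E * elastic_strain = 191000 * 4.3e-03
sigma_y = 821.3 MPa


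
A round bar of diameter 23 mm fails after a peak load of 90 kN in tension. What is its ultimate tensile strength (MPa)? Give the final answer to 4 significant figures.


A0 = pi*(d/2)^2 = pi*(23/2)^2 = 415.476 mm^2
UTS = F_max / A0 = 90*1000 / 415.476
UTS = 216.6 MPa


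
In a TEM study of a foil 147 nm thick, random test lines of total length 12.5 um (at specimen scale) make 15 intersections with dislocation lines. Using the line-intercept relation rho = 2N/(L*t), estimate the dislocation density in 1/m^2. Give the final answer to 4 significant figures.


rho = 2N / (L * t)
L = 12.5 um = 1.25e-05 m, t = 147 nm = 1.47e-07 m
rho = 2 * 15 / (1.25e-05 * 1.47e-07)
rho = 1.633e+13 1/m^2


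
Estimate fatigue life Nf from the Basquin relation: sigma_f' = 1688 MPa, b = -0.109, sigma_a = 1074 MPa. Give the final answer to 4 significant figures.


sigma_a = sigma_f' * (2*Nf)^b
2*Nf = (sigma_a / sigma_f')^(1/b)
2*Nf = (1074 / 1688)^(1/-0.109)
2*Nf = 63.3203
Nf = 31.66 cycles


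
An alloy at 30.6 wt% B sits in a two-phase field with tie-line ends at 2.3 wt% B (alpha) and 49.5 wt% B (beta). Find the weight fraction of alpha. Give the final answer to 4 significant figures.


f_alpha = (C_beta - C0) / (C_beta - C_alpha)
f_alpha = (49.5 - 30.6) / (49.5 - 2.3)
f_alpha = 0.4004


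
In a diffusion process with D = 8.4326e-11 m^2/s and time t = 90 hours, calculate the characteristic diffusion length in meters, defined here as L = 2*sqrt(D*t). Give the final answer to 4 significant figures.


t = 90 hr = 324000 s
Diffusion length = 2*sqrt(D*t)
= 2*sqrt(8.4326e-11 * 324000)
= 0.01045 m


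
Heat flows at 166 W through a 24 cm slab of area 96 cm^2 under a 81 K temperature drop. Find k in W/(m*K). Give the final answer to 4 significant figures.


k = Q*L / (A*dT)
L = 0.24 m, A = 9.6e-03 m^2
k = 166 * 0.24 / (9.6e-03 * 81)
k = 51.23 W/(m*K)


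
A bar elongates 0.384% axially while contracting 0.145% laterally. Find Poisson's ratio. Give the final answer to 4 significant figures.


nu = -epsilon_lat / epsilon_axial
Lateral strain is contraction (negative), so using magnitudes:
nu = 0.145 / 0.384
nu = 0.3776


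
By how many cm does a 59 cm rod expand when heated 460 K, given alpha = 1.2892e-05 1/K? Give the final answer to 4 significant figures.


dL = L0 * alpha * dT
dL = 59 * 1.2892e-05 * 460
dL = 0.3499 cm


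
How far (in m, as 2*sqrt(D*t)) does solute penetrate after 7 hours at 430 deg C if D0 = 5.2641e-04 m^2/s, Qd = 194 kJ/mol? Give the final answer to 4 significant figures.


Step 1: D = D0 * exp(-Qd/(R*T))
T = 703.15 K
D = 5.2641e-04 * exp(-194e3 / (8.314 * 703.15)) = 2.03797e-18 m^2/s
Step 2: L = 2*sqrt(D*t)
t = 7 h = 25200 s
L = 2*sqrt(2.03797e-18 * 25200) = 4.532e-07 m


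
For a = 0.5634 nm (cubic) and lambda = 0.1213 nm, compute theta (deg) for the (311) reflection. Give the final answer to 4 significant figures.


d = a / sqrt(h^2+k^2+l^2)
d = 0.5634 / sqrt(11) = 0.169871 nm
lambda = 2*d*sin(theta)  =>  sin(theta) = lambda / (2*d)
sin(theta) = 0.1213 / (2 * 0.169871) = 0.357035
theta = 20.92 deg


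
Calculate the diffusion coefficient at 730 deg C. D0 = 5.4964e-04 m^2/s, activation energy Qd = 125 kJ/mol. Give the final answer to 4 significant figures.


D = D0 * exp(-Qd / (R*T))
T = 1003.15 K
D = 5.4964e-04 * exp(-125e3 / (8.314 * 1003.15))
D = 1.702e-10 m^2/s


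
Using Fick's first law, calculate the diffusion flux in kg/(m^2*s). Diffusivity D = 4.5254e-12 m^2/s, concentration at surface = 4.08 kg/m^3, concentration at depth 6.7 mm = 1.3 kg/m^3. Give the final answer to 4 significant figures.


J = -D * (dC/dx) = D * (C1 - C2) / dx
J = 4.5254e-12 * (4.08 - 1.3) / 6.7e-03
J = 1.878e-09 kg/(m^2*s)


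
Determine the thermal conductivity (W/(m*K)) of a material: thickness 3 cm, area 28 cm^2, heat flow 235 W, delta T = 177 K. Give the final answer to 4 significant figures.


k = Q*L / (A*dT)
L = 0.03 m, A = 2.8e-03 m^2
k = 235 * 0.03 / (2.8e-03 * 177)
k = 14.23 W/(m*K)


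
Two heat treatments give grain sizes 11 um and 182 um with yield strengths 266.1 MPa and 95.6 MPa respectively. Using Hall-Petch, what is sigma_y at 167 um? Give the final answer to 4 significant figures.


sigma_y = sigma0 + k / sqrt(d)
1/sqrt(d1) = 1/sqrt(1.1e-05) = 301.511;  1/sqrt(d2) = 74.1249
k = (sigma1 - sigma2) / (1/sqrt(d1) - 1/sqrt(d2)) = (266.1 - 95.6) / (301.511 - 74.1249) = 0.749825 MPa*m^0.5
sigma0 = sigma1 - k/sqrt(d1) = 266.1 - 0.749825*301.511 = 40.0193 MPa
sigma_y(d3) = 40.0193 + 0.749825 / sqrt(1.67e-04) = 98.04 MPa


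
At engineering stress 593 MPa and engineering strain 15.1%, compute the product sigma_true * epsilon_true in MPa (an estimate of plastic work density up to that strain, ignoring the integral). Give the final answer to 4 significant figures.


sigma_true = sigma_eng * (1 + epsilon_eng)
sigma_true = 593 * (1 + 0.151) = 682.543 MPa
epsilon_true = ln(1 + epsilon_eng)
epsilon_true = ln(1 + 0.151) = 0.140631
sigma_true * epsilon_true = 682.543 * 0.140631 = 95.99 MPa


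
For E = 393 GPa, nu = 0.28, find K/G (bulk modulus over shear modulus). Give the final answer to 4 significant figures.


G = E / (2*(1+nu))
G = 393 / (2*(1+0.28)) = 153.516 GPa
K = E / (3*(1-2*nu))
K = 393 / (3*(1-2*0.28)) = 297.727 GPa
K/G = 297.727 / 153.516 = 1.939


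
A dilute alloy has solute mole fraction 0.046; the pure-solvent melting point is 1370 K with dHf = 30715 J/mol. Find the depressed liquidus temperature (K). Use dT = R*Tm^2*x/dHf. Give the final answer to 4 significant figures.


dT = R*Tm^2*x / dHf
dT = 8.314 * 1370^2 * 0.046 / 30715
dT = 23.37 K
T_new = 1370 - 23.37 = 1347 K


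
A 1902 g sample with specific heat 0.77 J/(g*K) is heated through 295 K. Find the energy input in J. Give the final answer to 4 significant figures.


Q = m * cp * dT
Q = 1902 * 0.77 * 295
Q = 432000 J


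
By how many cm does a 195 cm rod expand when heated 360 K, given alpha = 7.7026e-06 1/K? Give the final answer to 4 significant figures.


dL = L0 * alpha * dT
dL = 195 * 7.7026e-06 * 360
dL = 0.5407 cm


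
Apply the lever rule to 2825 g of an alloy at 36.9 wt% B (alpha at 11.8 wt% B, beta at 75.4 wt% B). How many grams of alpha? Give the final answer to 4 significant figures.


f_alpha = (C_beta - C0) / (C_beta - C_alpha)
f_alpha = (75.4 - 36.9) / (75.4 - 11.8) = 0.605346
m_alpha = f_alpha * m_total = 0.605346 * 2825 = 1710 g


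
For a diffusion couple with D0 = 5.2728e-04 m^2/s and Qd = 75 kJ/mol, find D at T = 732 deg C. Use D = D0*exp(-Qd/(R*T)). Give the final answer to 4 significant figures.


D = D0 * exp(-Qd / (R*T))
T = 1005.15 K
D = 5.2728e-04 * exp(-75e3 / (8.314 * 1005.15))
D = 6.674e-08 m^2/s


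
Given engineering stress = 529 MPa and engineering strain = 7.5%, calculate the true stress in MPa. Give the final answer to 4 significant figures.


sigma_true = sigma_eng * (1 + epsilon_eng)
sigma_true = 529 * (1 + 0.075)
sigma_true = 568.7 MPa


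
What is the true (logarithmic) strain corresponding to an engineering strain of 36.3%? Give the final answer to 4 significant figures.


epsilon_true = ln(1 + epsilon_eng)
epsilon_true = ln(1 + 0.363)
epsilon_true = 0.3097


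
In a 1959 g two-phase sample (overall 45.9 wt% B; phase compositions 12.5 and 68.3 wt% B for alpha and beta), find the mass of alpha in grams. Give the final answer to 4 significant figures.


f_alpha = (C_beta - C0) / (C_beta - C_alpha)
f_alpha = (68.3 - 45.9) / (68.3 - 12.5) = 0.401434
m_alpha = f_alpha * m_total = 0.401434 * 1959 = 786.4 g


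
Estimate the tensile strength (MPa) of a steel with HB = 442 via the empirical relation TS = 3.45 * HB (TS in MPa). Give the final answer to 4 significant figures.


TS (MPa) = 3.45 * HB
TS = 3.45 * 442
TS = 1525 MPa


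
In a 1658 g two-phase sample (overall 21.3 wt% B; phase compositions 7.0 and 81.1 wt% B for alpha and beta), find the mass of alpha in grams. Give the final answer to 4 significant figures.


f_alpha = (C_beta - C0) / (C_beta - C_alpha)
f_alpha = (81.1 - 21.3) / (81.1 - 7.0) = 0.807018
m_alpha = f_alpha * m_total = 0.807018 * 1658 = 1338 g


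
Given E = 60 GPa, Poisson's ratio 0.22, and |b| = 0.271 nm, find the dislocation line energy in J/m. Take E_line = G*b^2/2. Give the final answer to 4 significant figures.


Step 1: G = E / (2*(1+nu))
G = 60 / (2*(1+0.22)) = 24.5902 GPa = 2.45902e+10 Pa
Step 2: E_line = G*b^2/2
b = 0.271 nm = 2.71e-10 m
E_line = 0.5 * 2.45902e+10 * (2.71e-10)^2 = 9.03e-10 J/m


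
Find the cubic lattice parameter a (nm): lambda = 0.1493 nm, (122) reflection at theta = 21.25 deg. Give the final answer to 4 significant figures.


d = lambda / (2*sin(theta))
d = 0.1493 / (2*sin(21.25 deg))
d = 0.205966 nm
a = d * sqrt(h^2+k^2+l^2) = 0.205966 * sqrt(9)
a = 0.6179 nm


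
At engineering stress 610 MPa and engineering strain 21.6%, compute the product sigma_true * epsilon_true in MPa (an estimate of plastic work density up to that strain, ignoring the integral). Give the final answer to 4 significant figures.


sigma_true = sigma_eng * (1 + epsilon_eng)
sigma_true = 610 * (1 + 0.216) = 741.76 MPa
epsilon_true = ln(1 + epsilon_eng)
epsilon_true = ln(1 + 0.216) = 0.195567
sigma_true * epsilon_true = 741.76 * 0.195567 = 145.1 MPa


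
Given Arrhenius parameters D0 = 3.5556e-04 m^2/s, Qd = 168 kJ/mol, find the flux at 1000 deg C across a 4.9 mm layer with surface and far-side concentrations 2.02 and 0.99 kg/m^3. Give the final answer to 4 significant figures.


Step 1: D = D0 * exp(-Qd/(R*T))
T = 1000 + 273.15 = 1273.15 K
D = 3.5556e-04 * exp(-168e3 / (8.314 * 1273.15)) = 4.54968e-11 m^2/s
Step 2: J = D * (C1 - C2) / dx
J = 4.54968e-11 * (2.02 - 0.99) / 4.9e-03
J = 9.564e-09 kg/(m^2*s)


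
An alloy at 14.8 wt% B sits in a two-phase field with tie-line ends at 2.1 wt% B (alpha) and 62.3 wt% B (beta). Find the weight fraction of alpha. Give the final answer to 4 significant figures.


f_alpha = (C_beta - C0) / (C_beta - C_alpha)
f_alpha = (62.3 - 14.8) / (62.3 - 2.1)
f_alpha = 0.789


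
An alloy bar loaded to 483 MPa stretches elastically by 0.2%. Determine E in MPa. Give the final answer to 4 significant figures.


E = sigma / epsilon
epsilon = 0.2% = 2e-03
E = 483 / 2e-03
E = 241500 MPa


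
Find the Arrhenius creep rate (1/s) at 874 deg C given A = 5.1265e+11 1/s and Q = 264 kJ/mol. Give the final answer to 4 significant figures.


rate = A * exp(-Q / (R*T))
T = 874 + 273.15 = 1147.15 K
rate = 5.1265e+11 * exp(-264e3 / (8.314 * 1147.15))
rate = 0.4879 1/s


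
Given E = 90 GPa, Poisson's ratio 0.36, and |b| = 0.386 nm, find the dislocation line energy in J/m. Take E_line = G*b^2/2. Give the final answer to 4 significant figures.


Step 1: G = E / (2*(1+nu))
G = 90 / (2*(1+0.36)) = 33.0882 GPa = 3.30882e+10 Pa
Step 2: E_line = G*b^2/2
b = 0.386 nm = 3.86e-10 m
E_line = 0.5 * 3.30882e+10 * (3.86e-10)^2 = 2.465e-09 J/m


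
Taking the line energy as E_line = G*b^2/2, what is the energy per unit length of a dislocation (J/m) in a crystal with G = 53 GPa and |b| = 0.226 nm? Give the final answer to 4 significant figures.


E = G*b^2/2
b = 0.226 nm = 2.26e-10 m
G = 53 GPa = 5.3e+10 Pa
E = 0.5 * 5.3e+10 * (2.26e-10)^2
E = 1.354e-09 J/m


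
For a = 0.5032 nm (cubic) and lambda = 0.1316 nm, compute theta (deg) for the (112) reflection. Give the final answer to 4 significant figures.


d = a / sqrt(h^2+k^2+l^2)
d = 0.5032 / sqrt(6) = 0.205431 nm
lambda = 2*d*sin(theta)  =>  sin(theta) = lambda / (2*d)
sin(theta) = 0.1316 / (2 * 0.205431) = 0.320303
theta = 18.68 deg


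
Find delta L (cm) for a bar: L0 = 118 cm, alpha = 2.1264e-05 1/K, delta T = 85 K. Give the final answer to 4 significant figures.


dL = L0 * alpha * dT
dL = 118 * 2.1264e-05 * 85
dL = 0.2133 cm


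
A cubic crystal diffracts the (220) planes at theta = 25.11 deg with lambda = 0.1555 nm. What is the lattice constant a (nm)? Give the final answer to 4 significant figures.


d = lambda / (2*sin(theta))
d = 0.1555 / (2*sin(25.11 deg))
d = 0.183218 nm
a = d * sqrt(h^2+k^2+l^2) = 0.183218 * sqrt(8)
a = 0.5182 nm


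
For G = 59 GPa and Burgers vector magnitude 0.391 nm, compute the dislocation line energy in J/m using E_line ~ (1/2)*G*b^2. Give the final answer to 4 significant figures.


E = G*b^2/2
b = 0.391 nm = 3.91e-10 m
G = 59 GPa = 5.9e+10 Pa
E = 0.5 * 5.9e+10 * (3.91e-10)^2
E = 4.51e-09 J/m


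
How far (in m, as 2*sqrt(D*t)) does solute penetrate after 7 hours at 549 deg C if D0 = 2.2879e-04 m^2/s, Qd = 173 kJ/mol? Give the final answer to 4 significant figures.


Step 1: D = D0 * exp(-Qd/(R*T))
T = 822.15 K
D = 2.2879e-04 * exp(-173e3 / (8.314 * 822.15)) = 2.33144e-15 m^2/s
Step 2: L = 2*sqrt(D*t)
t = 7 h = 25200 s
L = 2*sqrt(2.33144e-15 * 25200) = 1.533e-05 m


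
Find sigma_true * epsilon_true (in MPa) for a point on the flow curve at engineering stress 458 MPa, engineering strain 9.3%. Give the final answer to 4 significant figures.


sigma_true = sigma_eng * (1 + epsilon_eng)
sigma_true = 458 * (1 + 0.093) = 500.594 MPa
epsilon_true = ln(1 + epsilon_eng)
epsilon_true = ln(1 + 0.093) = 0.0889262
sigma_true * epsilon_true = 500.594 * 0.0889262 = 44.52 MPa


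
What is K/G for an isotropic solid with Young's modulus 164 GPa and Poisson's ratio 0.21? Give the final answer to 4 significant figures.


G = E / (2*(1+nu))
G = 164 / (2*(1+0.21)) = 67.7686 GPa
K = E / (3*(1-2*nu))
K = 164 / (3*(1-2*0.21)) = 94.2529 GPa
K/G = 94.2529 / 67.7686 = 1.391


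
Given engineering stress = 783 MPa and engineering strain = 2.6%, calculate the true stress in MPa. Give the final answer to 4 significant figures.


sigma_true = sigma_eng * (1 + epsilon_eng)
sigma_true = 783 * (1 + 0.026)
sigma_true = 803.4 MPa


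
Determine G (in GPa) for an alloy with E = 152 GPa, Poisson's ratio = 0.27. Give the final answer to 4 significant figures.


G = E / (2*(1+nu))
G = 152 / (2*(1+0.27))
G = 59.84 GPa


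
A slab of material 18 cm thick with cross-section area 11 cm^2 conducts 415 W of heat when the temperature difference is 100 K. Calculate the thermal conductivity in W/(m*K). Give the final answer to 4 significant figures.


k = Q*L / (A*dT)
L = 0.18 m, A = 1.1e-03 m^2
k = 415 * 0.18 / (1.1e-03 * 100)
k = 679.1 W/(m*K)


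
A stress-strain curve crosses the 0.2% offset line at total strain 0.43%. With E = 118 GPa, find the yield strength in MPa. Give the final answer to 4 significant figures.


Offset strain = 0.002
Elastic strain at yield = total_strain - offset = 4.3e-03 - 0.002 = 2.3e-03
sigma_y = E * elastic_strain = 118000 * 2.3e-03
sigma_y = 271.4 MPa


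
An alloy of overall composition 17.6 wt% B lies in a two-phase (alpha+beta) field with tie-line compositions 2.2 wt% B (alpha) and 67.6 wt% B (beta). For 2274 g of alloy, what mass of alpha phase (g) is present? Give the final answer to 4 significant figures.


f_alpha = (C_beta - C0) / (C_beta - C_alpha)
f_alpha = (67.6 - 17.6) / (67.6 - 2.2) = 0.764526
m_alpha = f_alpha * m_total = 0.764526 * 2274 = 1739 g


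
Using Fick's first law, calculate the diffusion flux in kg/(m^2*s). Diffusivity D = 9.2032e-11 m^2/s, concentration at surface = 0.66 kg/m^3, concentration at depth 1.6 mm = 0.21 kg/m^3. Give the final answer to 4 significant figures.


J = -D * (dC/dx) = D * (C1 - C2) / dx
J = 9.2032e-11 * (0.66 - 0.21) / 1.6e-03
J = 2.588e-08 kg/(m^2*s)


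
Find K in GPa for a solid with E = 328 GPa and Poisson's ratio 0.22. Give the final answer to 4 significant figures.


K = E / (3*(1-2*nu))
K = 328 / (3*(1-2*0.22))
K = 195.2 GPa


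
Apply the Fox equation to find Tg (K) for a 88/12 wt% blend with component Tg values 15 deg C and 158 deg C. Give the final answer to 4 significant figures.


1/Tg = w1/Tg1 + w2/Tg2 (in Kelvin)
Tg1 = 288.15 K, Tg2 = 431.15 K
1/Tg = 0.88/288.15 + 0.12/431.15
Tg = 300.1 K


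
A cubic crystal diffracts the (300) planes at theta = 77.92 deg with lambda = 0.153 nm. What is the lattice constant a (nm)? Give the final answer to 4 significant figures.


d = lambda / (2*sin(theta))
d = 0.153 / (2*sin(77.92 deg))
d = 0.0782323 nm
a = d * sqrt(h^2+k^2+l^2) = 0.0782323 * sqrt(9)
a = 0.2347 nm


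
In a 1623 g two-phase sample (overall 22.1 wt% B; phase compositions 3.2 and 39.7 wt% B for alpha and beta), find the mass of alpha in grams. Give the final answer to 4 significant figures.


f_alpha = (C_beta - C0) / (C_beta - C_alpha)
f_alpha = (39.7 - 22.1) / (39.7 - 3.2) = 0.482192
m_alpha = f_alpha * m_total = 0.482192 * 1623 = 782.6 g


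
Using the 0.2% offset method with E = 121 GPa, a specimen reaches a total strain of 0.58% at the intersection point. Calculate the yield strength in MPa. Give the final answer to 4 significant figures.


Offset strain = 0.002
Elastic strain at yield = total_strain - offset = 5.8e-03 - 0.002 = 3.8e-03
sigma_y = E * elastic_strain = 121000 * 3.8e-03
sigma_y = 459.8 MPa


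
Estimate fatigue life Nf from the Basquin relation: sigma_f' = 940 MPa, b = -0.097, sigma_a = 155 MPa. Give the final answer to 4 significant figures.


sigma_a = sigma_f' * (2*Nf)^b
2*Nf = (sigma_a / sigma_f')^(1/b)
2*Nf = (155 / 940)^(1/-0.097)
2*Nf = 1.17507e+08
Nf = 5.875e+07 cycles


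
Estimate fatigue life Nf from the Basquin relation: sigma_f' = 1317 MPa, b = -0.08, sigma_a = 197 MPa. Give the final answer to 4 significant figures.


sigma_a = sigma_f' * (2*Nf)^b
2*Nf = (sigma_a / sigma_f')^(1/b)
2*Nf = (197 / 1317)^(1/-0.08)
2*Nf = 2.0606e+10
Nf = 1.03e+10 cycles


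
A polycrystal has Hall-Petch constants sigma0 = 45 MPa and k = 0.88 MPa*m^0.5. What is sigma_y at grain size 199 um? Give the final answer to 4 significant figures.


sigma_y = sigma0 + k / sqrt(d)
d = 199 um = 1.99e-04 m
sigma_y = 45 + 0.88 / sqrt(1.99e-04)
sigma_y = 107.4 MPa


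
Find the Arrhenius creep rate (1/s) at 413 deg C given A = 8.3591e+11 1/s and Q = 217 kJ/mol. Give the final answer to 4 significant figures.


rate = A * exp(-Q / (R*T))
T = 413 + 273.15 = 686.15 K
rate = 8.3591e+11 * exp(-217e3 / (8.314 * 686.15))
rate = 2.523e-05 1/s


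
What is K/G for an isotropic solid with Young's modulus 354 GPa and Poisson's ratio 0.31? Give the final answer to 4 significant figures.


G = E / (2*(1+nu))
G = 354 / (2*(1+0.31)) = 135.115 GPa
K = E / (3*(1-2*nu))
K = 354 / (3*(1-2*0.31)) = 310.526 GPa
K/G = 310.526 / 135.115 = 2.298


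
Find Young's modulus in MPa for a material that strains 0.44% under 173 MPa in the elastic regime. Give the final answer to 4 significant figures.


E = sigma / epsilon
epsilon = 0.44% = 4.4e-03
E = 173 / 4.4e-03
E = 39320 MPa


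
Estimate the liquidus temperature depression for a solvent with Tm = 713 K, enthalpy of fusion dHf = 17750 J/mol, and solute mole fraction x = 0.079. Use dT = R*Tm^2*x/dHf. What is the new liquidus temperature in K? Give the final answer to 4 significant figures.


dT = R*Tm^2*x / dHf
dT = 8.314 * 713^2 * 0.079 / 17750
dT = 18.8113 K
T_new = 713 - 18.8113 = 694.2 K


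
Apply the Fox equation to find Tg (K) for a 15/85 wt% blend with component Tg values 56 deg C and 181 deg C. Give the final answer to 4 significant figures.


1/Tg = w1/Tg1 + w2/Tg2 (in Kelvin)
Tg1 = 329.15 K, Tg2 = 454.15 K
1/Tg = 0.15/329.15 + 0.85/454.15
Tg = 429.7 K


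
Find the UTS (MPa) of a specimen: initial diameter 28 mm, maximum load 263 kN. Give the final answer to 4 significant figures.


A0 = pi*(d/2)^2 = pi*(28/2)^2 = 615.752 mm^2
UTS = F_max / A0 = 263*1000 / 615.752
UTS = 427.1 MPa
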